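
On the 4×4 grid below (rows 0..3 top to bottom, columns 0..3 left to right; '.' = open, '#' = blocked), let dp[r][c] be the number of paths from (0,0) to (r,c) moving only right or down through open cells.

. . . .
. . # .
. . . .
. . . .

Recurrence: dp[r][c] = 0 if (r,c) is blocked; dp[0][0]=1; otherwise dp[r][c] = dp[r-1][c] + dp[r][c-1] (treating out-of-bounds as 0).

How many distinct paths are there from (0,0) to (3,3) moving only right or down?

r\c   0   1   2   3
  0   1   1   1   1
  1   1   2   0   1
  2   1   3   3   4
  3   1   4   7  11

11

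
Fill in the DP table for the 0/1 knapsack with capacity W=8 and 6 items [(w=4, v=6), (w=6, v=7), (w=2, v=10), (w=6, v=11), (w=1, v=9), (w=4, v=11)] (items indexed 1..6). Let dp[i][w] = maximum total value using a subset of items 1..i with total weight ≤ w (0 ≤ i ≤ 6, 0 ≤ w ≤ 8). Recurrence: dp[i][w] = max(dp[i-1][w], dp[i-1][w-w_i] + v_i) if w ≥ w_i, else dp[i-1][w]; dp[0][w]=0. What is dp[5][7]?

i\w   0   1   2   3   4   5   6   7   8
  0   0   0   0   0   0   0   0   0   0
  1   0   0   0   0   6   6   6   6   6
  2   0   0   0   0   6   6   7   7   7
  3   0   0  10  10  10  10  16  16  17
  4   0   0  10  10  10  10  16  16  21
  5   0   9  10  19  19  19  19  25  25
  6   0   9  10  19  19  20  21  30  30

25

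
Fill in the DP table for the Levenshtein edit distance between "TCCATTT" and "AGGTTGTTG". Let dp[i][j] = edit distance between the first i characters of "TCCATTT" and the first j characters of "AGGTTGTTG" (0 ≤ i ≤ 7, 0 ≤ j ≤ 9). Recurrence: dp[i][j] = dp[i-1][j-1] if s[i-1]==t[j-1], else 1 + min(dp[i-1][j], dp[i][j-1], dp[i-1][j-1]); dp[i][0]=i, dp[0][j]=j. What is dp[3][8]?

7

   ''  A  G  G  T  T  G  T  T  G
''  0  1  2  3  4  5  6  7  8  9
 T  1  1  2  3  3  4  5  6  7  8
 C  2  2  2  3  4  4  5  6  7  8
 C  3  3  3  3  4  5  5  6  7  8
 A  4  3  4  4  4  5  6  6  7  8
 T  5  4  4  5  4  4  5  6  6  7
 T  6  5  5  5  5  4  5  5  6  7
 T  7  6  6  6  5  5  5  5  5  6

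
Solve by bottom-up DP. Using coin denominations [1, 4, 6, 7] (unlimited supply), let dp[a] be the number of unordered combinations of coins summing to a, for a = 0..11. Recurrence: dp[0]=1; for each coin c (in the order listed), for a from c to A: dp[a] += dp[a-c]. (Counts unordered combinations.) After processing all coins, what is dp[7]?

4

after  coin     0     1     2     3     4     5     6     7     8     9    10    11
          1     1     1     1     1     1     1     1     1     1     1     1     1
          4     1     1     1     1     2     2     2     2     3     3     3     3
          6     1     1     1     1     2     2     3     3     4     4     5     5
          7     1     1     1     1     2     2     3     4     5     5     6     7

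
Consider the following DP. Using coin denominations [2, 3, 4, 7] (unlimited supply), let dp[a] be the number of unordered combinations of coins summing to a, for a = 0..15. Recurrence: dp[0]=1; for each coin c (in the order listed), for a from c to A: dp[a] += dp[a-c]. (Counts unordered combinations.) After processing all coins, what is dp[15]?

after  coin     0     1     2     3     4     5     6     7     8     9    10    11    12    13    14    15
          2     1     0     1     0     1     0     1     0     1     0     1     0     1     0     1     0
          3     1     0     1     1     1     1     2     1     2     2     2     2     3     2     3     3
          4     1     0     1     1     2     1     3     2     4     3     5     4     7     5     8     7
          7     1     0     1     1     2     1     3     3     4     4     6     6     8     8    11    11

11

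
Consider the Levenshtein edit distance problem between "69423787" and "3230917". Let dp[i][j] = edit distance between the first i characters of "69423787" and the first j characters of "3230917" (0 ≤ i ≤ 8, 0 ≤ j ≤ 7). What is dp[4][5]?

   ''  3  2  3  0  9  1  7
''  0  1  2  3  4  5  6  7
 6  1  1  2  3  4  5  6  7
 9  2  2  2  3  4  4  5  6
 4  3  3  3  3  4  5  5  6
 2  4  4  3  4  4  5  6  6
 3  5  4  4  3  4  5  6  7
 7  6  5  5  4  4  5  6  6
 8  7  6  6  5  5  5  6  7
 7  8  7  7  6  6  6  6  6

5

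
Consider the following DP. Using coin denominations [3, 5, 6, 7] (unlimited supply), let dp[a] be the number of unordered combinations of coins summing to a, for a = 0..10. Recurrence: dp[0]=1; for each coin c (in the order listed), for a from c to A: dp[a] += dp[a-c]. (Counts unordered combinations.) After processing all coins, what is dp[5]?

1

after  coin     0     1     2     3     4     5     6     7     8     9    10
          3     1     0     0     1     0     0     1     0     0     1     0
          5     1     0     0     1     0     1     1     0     1     1     1
          6     1     0     0     1     0     1     2     0     1     2     1
          7     1     0     0     1     0     1     2     1     1     2     2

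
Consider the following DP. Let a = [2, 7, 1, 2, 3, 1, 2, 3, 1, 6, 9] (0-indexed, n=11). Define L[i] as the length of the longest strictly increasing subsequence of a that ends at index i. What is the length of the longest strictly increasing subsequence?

5

   i    0    1    2    3    4    5    6    7    8    9   10
a[i]    2    7    1    2    3    1    2    3    1    6    9
L[i]    1    2    1    2    3    1    2    3    1    4    5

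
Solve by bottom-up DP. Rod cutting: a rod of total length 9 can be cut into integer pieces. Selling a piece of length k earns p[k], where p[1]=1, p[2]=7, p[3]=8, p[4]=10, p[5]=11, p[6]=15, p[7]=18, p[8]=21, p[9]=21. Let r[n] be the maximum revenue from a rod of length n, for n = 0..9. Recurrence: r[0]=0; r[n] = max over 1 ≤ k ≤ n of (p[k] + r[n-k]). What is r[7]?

   n    0    1    2    3    4    5    6    7    8    9
r[n]    0    1    7    8   14   15   21   22   28   29

22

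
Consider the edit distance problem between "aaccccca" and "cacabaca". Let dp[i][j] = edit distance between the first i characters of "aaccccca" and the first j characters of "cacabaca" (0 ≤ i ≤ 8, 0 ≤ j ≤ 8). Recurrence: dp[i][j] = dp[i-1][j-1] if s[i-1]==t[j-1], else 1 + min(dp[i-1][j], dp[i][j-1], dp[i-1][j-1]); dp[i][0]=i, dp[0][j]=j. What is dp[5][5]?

3

   ''  c  a  c  a  b  a  c  a
''  0  1  2  3  4  5  6  7  8
 a  1  1  1  2  3  4  5  6  7
 a  2  2  1  2  2  3  4  5  6
 c  3  2  2  1  2  3  4  4  5
 c  4  3  3  2  2  3  4  4  5
 c  5  4  4  3  3  3  4  4  5
 c  6  5  5  4  4  4  4  4  5
 c  7  6  6  5  5  5  5  4  5
 a  8  7  6  6  5  6  5  5  4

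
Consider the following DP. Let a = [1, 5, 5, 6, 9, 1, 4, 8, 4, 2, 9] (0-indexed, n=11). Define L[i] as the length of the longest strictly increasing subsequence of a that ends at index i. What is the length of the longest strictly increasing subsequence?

5

   i    0    1    2    3    4    5    6    7    8    9   10
a[i]    1    5    5    6    9    1    4    8    4    2    9
L[i]    1    2    2    3    4    1    2    4    2    2    5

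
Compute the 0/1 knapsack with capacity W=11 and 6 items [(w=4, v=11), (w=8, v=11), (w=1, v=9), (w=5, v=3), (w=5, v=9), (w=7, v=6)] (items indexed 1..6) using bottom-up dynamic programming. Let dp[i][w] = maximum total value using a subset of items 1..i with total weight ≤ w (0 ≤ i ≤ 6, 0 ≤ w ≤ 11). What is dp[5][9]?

20

i\w   0   1   2   3   4   5   6   7   8   9  10  11
  0   0   0   0   0   0   0   0   0   0   0   0   0
  1   0   0   0   0  11  11  11  11  11  11  11  11
  2   0   0   0   0  11  11  11  11  11  11  11  11
  3   0   9   9   9  11  20  20  20  20  20  20  20
  4   0   9   9   9  11  20  20  20  20  20  23  23
  5   0   9   9   9  11  20  20  20  20  20  29  29
  6   0   9   9   9  11  20  20  20  20  20  29  29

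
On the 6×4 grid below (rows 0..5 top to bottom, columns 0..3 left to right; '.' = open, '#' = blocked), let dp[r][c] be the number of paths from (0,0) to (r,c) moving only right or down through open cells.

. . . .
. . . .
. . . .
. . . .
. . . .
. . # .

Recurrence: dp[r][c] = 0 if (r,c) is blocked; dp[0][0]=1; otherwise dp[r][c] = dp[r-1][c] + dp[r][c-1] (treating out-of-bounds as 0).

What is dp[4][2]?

15

r\c   0   1   2   3
  0   1   1   1   1
  1   1   2   3   4
  2   1   3   6  10
  3   1   4  10  20
  4   1   5  15  35
  5   1   6   0  35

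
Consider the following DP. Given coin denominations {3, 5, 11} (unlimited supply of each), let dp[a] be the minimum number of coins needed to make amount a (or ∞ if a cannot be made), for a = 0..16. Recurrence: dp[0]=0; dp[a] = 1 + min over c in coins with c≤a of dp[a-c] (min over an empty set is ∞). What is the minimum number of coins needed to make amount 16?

 a  0  1  2  3  4  5  6  7  8  9 10 11 12 13 14 15 16
dp  0  -  -  1  -  1  2  -  2  3  2  1  4  3  2  3  2
(- denotes ∞ / unreachable)

2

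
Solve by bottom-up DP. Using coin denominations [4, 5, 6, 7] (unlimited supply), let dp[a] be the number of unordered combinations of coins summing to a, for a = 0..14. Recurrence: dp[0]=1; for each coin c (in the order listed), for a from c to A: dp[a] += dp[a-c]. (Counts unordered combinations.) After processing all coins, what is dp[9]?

1

after  coin     0     1     2     3     4     5     6     7     8     9    10    11    12    13    14
          4     1     0     0     0     1     0     0     0     1     0     0     0     1     0     0
          5     1     0     0     0     1     1     0     0     1     1     1     0     1     1     1
          6     1     0     0     0     1     1     1     0     1     1     2     1     2     1     2
          7     1     0     0     0     1     1     1     1     1     1     2     2     3     2     3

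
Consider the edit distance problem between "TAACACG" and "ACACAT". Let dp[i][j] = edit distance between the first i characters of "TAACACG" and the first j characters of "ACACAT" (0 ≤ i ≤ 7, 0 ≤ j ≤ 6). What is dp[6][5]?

3

   ''  A  C  A  C  A  T
''  0  1  2  3  4  5  6
 T  1  1  2  3  4  5  5
 A  2  1  2  2  3  4  5
 A  3  2  2  2  3  3  4
 C  4  3  2  3  2  3  4
 A  5  4  3  2  3  2  3
 C  6  5  4  3  2  3  3
 G  7  6  5  4  3  3  4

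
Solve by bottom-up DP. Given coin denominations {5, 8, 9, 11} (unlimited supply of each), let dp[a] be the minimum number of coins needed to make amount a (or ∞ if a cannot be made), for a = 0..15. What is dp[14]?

 a  0  1  2  3  4  5  6  7  8  9 10 11 12 13 14 15
dp  0  -  -  -  -  1  -  -  1  1  2  1  -  2  2  3
(- denotes ∞ / unreachable)

2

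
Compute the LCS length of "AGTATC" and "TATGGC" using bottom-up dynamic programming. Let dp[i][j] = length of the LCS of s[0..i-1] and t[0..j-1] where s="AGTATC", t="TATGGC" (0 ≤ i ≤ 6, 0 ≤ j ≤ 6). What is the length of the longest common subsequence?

4

   ''  T  A  T  G  G  C
''  0  0  0  0  0  0  0
 A  0  0  1  1  1  1  1
 G  0  0  1  1  2  2  2
 T  0  1  1  2  2  2  2
 A  0  1  2  2  2  2  2
 T  0  1  2  3  3  3  3
 C  0  1  2  3  3  3  4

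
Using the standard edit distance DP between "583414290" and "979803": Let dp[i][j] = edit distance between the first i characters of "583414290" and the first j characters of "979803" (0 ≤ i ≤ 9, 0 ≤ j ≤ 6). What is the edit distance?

   ''  9  7  9  8  0  3
''  0  1  2  3  4  5  6
 5  1  1  2  3  4  5  6
 8  2  2  2  3  3  4  5
 3  3  3  3  3  4  4  4
 4  4  4  4  4  4  5  5
 1  5  5  5  5  5  5  6
 4  6  6  6  6  6  6  6
 2  7  7  7  7  7  7  7
 9  8  7  8  7  8  8  8
 0  9  8  8  8  8  8  9

9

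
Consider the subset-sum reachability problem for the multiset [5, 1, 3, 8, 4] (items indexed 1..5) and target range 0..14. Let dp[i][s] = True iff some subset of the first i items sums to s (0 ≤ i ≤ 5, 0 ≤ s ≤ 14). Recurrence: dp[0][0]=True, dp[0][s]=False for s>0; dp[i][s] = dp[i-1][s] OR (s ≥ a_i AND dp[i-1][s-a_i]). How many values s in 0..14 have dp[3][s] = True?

i\s   0   1   2   3   4   5   6   7   8   9  10  11  12  13  14
  0   T   F   F   F   F   F   F   F   F   F   F   F   F   F   F
  1   T   F   F   F   F   T   F   F   F   F   F   F   F   F   F
  2   T   T   F   F   F   T   T   F   F   F   F   F   F   F   F
  3   T   T   F   T   T   T   T   F   T   T   F   F   F   F   F
  4   T   T   F   T   T   T   T   F   T   T   F   T   T   T   T
  5   T   T   F   T   T   T   T   T   T   T   T   T   T   T   T

8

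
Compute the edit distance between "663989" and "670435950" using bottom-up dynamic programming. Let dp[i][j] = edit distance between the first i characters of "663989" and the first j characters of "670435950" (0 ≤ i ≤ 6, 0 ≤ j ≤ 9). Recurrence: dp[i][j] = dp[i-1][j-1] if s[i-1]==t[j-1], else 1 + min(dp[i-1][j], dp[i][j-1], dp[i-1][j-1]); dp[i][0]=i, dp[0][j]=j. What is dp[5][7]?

   ''  6  7  0  4  3  5  9  5  0
''  0  1  2  3  4  5  6  7  8  9
 6  1  0  1  2  3  4  5  6  7  8
 6  2  1  1  2  3  4  5  6  7  8
 3  3  2  2  2  3  3  4  5  6  7
 9  4  3  3  3  3  4  4  4  5  6
 8  5  4  4  4  4  4  5  5  5  6
 9  6  5  5  5  5  5  5  5  6  6

5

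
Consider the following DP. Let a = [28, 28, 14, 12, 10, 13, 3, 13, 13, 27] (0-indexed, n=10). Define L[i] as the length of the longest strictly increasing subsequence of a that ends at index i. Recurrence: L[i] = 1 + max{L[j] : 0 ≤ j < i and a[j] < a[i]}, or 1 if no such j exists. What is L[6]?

   i    0    1    2    3    4    5    6    7    8    9
a[i]   28   28   14   12   10   13    3   13   13   27
L[i]    1    1    1    1    1    2    1    2    2    3

1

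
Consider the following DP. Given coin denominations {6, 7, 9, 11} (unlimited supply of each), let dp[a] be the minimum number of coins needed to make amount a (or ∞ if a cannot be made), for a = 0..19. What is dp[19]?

 a  0  1  2  3  4  5  6  7  8  9 10 11 12 13 14 15 16 17 18 19
dp  0  -  -  -  -  -  1  1  -  1  -  1  2  2  2  2  2  2  2  3
(- denotes ∞ / unreachable)

3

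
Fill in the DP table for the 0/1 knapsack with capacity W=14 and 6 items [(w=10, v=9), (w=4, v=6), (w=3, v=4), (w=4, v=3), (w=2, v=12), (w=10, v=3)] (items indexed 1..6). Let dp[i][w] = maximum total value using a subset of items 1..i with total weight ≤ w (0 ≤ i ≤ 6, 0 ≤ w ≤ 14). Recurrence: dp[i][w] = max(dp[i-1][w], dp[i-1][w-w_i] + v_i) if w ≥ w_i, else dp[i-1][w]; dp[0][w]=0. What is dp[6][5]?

16

i\w   0   1   2   3   4   5   6   7   8   9  10  11  12  13  14
  0   0   0   0   0   0   0   0   0   0   0   0   0   0   0   0
  1   0   0   0   0   0   0   0   0   0   0   9   9   9   9   9
  2   0   0   0   0   6   6   6   6   6   6   9   9   9   9  15
  3   0   0   0   4   6   6   6  10  10  10  10  10  10  13  15
  4   0   0   0   4   6   6   6  10  10  10  10  13  13  13  15
  5   0   0  12  12  12  16  18  18  18  22  22  22  22  25  25
  6   0   0  12  12  12  16  18  18  18  22  22  22  22  25  25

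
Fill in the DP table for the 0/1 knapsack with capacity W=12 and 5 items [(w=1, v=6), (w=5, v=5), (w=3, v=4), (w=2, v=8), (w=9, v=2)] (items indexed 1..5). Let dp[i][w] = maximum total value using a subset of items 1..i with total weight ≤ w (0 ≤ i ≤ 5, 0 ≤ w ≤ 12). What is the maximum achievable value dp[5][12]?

i\w   0   1   2   3   4   5   6   7   8   9  10  11  12
  0   0   0   0   0   0   0   0   0   0   0   0   0   0
  1   0   6   6   6   6   6   6   6   6   6   6   6   6
  2   0   6   6   6   6   6  11  11  11  11  11  11  11
  3   0   6   6   6  10  10  11  11  11  15  15  15  15
  4   0   6   8  14  14  14  18  18  19  19  19  23  23
  5   0   6   8  14  14  14  18  18  19  19  19  23  23

23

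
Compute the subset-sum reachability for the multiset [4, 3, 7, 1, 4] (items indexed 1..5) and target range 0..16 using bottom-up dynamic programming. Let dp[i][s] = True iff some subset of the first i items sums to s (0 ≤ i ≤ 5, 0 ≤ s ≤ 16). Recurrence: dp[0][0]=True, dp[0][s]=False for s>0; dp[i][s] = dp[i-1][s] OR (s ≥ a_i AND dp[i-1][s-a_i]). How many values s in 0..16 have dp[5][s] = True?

14

i\s   0   1   2   3   4   5   6   7   8   9  10  11  12  13  14  15  16
  0   T   F   F   F   F   F   F   F   F   F   F   F   F   F   F   F   F
  1   T   F   F   F   T   F   F   F   F   F   F   F   F   F   F   F   F
  2   T   F   F   T   T   F   F   T   F   F   F   F   F   F   F   F   F
  3   T   F   F   T   T   F   F   T   F   F   T   T   F   F   T   F   F
  4   T   T   F   T   T   T   F   T   T   F   T   T   T   F   T   T   F
  5   T   T   F   T   T   T   F   T   T   T   T   T   T   F   T   T   T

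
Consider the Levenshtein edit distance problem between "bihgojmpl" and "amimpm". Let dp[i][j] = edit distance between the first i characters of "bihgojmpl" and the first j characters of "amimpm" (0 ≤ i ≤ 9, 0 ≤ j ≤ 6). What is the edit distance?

7

   ''  a  m  i  m  p  m
''  0  1  2  3  4  5  6
 b  1  1  2  3  4  5  6
 i  2  2  2  2  3  4  5
 h  3  3  3  3  3  4  5
 g  4  4  4  4  4  4  5
 o  5  5  5  5  5  5  5
 j  6  6  6  6  6  6  6
 m  7  7  6  7  6  7  6
 p  8  8  7  7  7  6  7
 l  9  9  8  8  8  7  7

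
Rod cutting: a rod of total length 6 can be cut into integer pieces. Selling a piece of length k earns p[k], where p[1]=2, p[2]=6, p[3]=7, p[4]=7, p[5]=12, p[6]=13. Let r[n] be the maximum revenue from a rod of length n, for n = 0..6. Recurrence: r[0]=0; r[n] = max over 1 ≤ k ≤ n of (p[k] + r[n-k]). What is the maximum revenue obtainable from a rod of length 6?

18

   n    0    1    2    3    4    5    6
r[n]    0    2    6    8   12   14   18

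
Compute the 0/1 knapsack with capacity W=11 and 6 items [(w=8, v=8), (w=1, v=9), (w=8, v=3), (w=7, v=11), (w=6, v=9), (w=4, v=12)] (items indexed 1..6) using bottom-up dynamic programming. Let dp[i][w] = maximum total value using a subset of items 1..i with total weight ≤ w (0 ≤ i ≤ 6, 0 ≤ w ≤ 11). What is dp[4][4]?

i\w   0   1   2   3   4   5   6   7   8   9  10  11
  0   0   0   0   0   0   0   0   0   0   0   0   0
  1   0   0   0   0   0   0   0   0   8   8   8   8
  2   0   9   9   9   9   9   9   9   9  17  17  17
  3   0   9   9   9   9   9   9   9   9  17  17  17
  4   0   9   9   9   9   9   9  11  20  20  20  20
  5   0   9   9   9   9   9   9  18  20  20  20  20
  6   0   9   9   9  12  21  21  21  21  21  21  30

9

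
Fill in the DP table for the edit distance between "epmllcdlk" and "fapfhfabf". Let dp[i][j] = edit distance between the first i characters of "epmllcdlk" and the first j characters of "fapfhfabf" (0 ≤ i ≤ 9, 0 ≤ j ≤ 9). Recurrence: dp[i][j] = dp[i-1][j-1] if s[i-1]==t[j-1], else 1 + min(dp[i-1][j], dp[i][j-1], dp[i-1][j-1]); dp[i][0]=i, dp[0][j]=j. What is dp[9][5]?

   ''  f  a  p  f  h  f  a  b  f
''  0  1  2  3  4  5  6  7  8  9
 e  1  1  2  3  4  5  6  7  8  9
 p  2  2  2  2  3  4  5  6  7  8
 m  3  3  3  3  3  4  5  6  7  8
 l  4  4  4  4  4  4  5  6  7  8
 l  5  5  5  5  5  5  5  6  7  8
 c  6  6  6  6  6  6  6  6  7  8
 d  7  7  7  7  7  7  7  7  7  8
 l  8  8  8  8  8  8  8  8  8  8
 k  9  9  9  9  9  9  9  9  9  9

9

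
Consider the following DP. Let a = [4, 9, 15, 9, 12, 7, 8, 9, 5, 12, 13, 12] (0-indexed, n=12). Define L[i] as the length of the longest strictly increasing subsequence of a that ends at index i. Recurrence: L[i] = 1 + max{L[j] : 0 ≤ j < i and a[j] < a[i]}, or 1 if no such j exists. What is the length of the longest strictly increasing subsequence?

   i    0    1    2    3    4    5    6    7    8    9   10   11
a[i]    4    9   15    9   12    7    8    9    5   12   13   12
L[i]    1    2    3    2    3    2    3    4    2    5    6    5

6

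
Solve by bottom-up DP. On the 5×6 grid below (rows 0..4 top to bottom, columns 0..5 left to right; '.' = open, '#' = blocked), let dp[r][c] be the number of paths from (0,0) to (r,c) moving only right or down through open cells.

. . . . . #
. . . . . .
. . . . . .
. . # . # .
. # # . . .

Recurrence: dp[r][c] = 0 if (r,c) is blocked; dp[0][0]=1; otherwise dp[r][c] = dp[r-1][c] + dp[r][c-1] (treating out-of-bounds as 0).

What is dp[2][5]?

20

r\c   0   1   2   3   4   5
  0   1   1   1   1   1   0
  1   1   2   3   4   5   5
  2   1   3   6  10  15  20
  3   1   4   0  10   0  20
  4   1   0   0  10  10  30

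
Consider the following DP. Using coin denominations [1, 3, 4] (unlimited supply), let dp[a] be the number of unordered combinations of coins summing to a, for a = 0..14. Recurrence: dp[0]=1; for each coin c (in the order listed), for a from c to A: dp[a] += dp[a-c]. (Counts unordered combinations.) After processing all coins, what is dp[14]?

after  coin     0     1     2     3     4     5     6     7     8     9    10    11    12    13    14
          1     1     1     1     1     1     1     1     1     1     1     1     1     1     1     1
          3     1     1     1     2     2     2     3     3     3     4     4     4     5     5     5
          4     1     1     1     2     3     3     4     5     6     7     8     9    11    12    13

13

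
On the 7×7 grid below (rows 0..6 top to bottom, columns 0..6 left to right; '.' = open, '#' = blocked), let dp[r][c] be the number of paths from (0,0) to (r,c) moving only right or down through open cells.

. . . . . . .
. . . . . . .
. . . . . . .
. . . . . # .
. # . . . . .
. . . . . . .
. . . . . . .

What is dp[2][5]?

21

r\c   0   1   2   3   4   5   6
  0   1   1   1   1   1   1   1
  1   1   2   3   4   5   6   7
  2   1   3   6  10  15  21  28
  3   1   4  10  20  35   0  28
  4   1   0  10  30  65  65  93
  5   1   1  11  41 106 171 264
  6   1   2  13  54 160 331 595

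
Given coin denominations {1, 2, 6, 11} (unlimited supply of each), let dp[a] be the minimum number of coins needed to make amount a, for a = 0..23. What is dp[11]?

1

 a  0  1  2  3  4  5  6  7  8  9 10 11 12 13 14 15 16 17 18 19 20 21 22 23
dp  0  1  1  2  2  3  1  2  2  3  3  1  2  2  3  3  4  2  3  3  4  4  2  3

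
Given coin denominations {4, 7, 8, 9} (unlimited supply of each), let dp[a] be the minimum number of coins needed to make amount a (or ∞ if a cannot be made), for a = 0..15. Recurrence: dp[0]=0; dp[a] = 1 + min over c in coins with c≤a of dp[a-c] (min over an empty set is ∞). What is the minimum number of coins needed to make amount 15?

2

 a  0  1  2  3  4  5  6  7  8  9 10 11 12 13 14 15
dp  0  -  -  -  1  -  -  1  1  1  -  2  2  2  2  2
(- denotes ∞ / unreachable)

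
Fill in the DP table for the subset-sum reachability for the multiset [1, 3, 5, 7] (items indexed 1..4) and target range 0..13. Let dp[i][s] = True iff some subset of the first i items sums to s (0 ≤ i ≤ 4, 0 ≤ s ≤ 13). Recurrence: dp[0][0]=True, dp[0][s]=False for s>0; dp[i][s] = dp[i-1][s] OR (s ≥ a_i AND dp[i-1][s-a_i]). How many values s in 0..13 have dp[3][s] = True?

i\s   0   1   2   3   4   5   6   7   8   9  10  11  12  13
  0   T   F   F   F   F   F   F   F   F   F   F   F   F   F
  1   T   T   F   F   F   F   F   F   F   F   F   F   F   F
  2   T   T   F   T   T   F   F   F   F   F   F   F   F   F
  3   T   T   F   T   T   T   T   F   T   T   F   F   F   F
  4   T   T   F   T   T   T   T   T   T   T   T   T   T   T

8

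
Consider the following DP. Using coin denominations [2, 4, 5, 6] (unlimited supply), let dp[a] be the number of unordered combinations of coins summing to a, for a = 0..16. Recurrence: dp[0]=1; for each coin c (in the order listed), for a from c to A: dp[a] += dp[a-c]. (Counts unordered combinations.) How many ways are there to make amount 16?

after  coin     0     1     2     3     4     5     6     7     8     9    10    11    12    13    14    15    16
          2     1     0     1     0     1     0     1     0     1     0     1     0     1     0     1     0     1
          4     1     0     1     0     2     0     2     0     3     0     3     0     4     0     4     0     5
          5     1     0     1     0     2     1     2     1     3     2     4     2     5     3     6     4     7
          6     1     0     1     0     2     1     3     1     4     2     6     3     8     4    10     6    13

13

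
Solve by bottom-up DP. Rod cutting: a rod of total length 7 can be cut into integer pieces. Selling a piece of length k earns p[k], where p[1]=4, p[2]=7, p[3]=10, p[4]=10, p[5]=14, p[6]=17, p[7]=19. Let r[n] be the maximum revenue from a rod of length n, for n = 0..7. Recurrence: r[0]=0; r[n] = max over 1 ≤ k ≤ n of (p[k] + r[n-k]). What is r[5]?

   n    0    1    2    3    4    5    6    7
r[n]    0    4    8   12   16   20   24   28

20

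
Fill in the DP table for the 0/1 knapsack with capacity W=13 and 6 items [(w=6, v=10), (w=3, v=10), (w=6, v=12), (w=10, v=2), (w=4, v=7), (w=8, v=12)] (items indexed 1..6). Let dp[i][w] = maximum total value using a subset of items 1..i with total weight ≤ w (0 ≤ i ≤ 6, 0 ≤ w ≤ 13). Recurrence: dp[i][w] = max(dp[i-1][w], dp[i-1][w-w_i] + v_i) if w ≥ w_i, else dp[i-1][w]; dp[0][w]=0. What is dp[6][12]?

i\w   0   1   2   3   4   5   6   7   8   9  10  11  12  13
  0   0   0   0   0   0   0   0   0   0   0   0   0   0   0
  1   0   0   0   0   0   0  10  10  10  10  10  10  10  10
  2   0   0   0  10  10  10  10  10  10  20  20  20  20  20
  3   0   0   0  10  10  10  12  12  12  22  22  22  22  22
  4   0   0   0  10  10  10  12  12  12  22  22  22  22  22
  5   0   0   0  10  10  10  12  17  17  22  22  22  22  29
  6   0   0   0  10  10  10  12  17  17  22  22  22  22  29

22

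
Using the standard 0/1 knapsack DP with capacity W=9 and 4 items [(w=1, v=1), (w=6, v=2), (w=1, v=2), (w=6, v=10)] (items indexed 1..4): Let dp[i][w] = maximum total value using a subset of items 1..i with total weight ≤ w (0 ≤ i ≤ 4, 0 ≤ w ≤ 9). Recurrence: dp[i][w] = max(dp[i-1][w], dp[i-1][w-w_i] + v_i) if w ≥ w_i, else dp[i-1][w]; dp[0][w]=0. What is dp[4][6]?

10

i\w   0   1   2   3   4   5   6   7   8   9
  0   0   0   0   0   0   0   0   0   0   0
  1   0   1   1   1   1   1   1   1   1   1
  2   0   1   1   1   1   1   2   3   3   3
  3   0   2   3   3   3   3   3   4   5   5
  4   0   2   3   3   3   3  10  12  13  13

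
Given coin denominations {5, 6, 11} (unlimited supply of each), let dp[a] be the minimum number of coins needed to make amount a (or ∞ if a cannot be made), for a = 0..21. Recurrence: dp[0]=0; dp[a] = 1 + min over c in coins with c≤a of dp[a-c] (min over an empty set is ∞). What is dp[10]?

2

 a  0  1  2  3  4  5  6  7  8  9 10 11 12 13 14 15 16 17 18 19 20 21
dp  0  -  -  -  -  1  1  -  -  -  2  1  2  -  -  3  2  2  3  -  4  3
(- denotes ∞ / unreachable)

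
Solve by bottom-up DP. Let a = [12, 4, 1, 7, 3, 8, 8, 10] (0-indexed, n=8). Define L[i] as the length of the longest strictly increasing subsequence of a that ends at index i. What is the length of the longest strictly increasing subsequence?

   i    0    1    2    3    4    5    6    7
a[i]   12    4    1    7    3    8    8   10
L[i]    1    1    1    2    2    3    3    4

4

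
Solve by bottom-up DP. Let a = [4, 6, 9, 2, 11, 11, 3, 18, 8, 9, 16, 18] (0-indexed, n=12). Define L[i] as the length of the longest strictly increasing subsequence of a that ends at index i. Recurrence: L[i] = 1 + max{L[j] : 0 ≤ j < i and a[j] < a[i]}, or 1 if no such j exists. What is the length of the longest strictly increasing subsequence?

6

   i    0    1    2    3    4    5    6    7    8    9   10   11
a[i]    4    6    9    2   11   11    3   18    8    9   16   18
L[i]    1    2    3    1    4    4    2    5    3    4    5    6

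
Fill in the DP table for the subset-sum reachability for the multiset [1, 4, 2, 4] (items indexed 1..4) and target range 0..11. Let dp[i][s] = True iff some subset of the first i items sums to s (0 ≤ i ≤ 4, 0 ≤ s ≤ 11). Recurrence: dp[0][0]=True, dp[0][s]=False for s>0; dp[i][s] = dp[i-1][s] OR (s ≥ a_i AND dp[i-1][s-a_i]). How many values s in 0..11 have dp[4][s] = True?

i\s   0   1   2   3   4   5   6   7   8   9  10  11
  0   T   F   F   F   F   F   F   F   F   F   F   F
  1   T   T   F   F   F   F   F   F   F   F   F   F
  2   T   T   F   F   T   T   F   F   F   F   F   F
  3   T   T   T   T   T   T   T   T   F   F   F   F
  4   T   T   T   T   T   T   T   T   T   T   T   T

12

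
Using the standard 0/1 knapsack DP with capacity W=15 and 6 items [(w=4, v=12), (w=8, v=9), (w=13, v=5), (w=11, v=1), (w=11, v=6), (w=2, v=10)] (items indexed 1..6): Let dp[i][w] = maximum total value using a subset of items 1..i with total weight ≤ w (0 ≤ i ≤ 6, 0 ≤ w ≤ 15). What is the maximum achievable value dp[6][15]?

i\w   0   1   2   3   4   5   6   7   8   9  10  11  12  13  14  15
  0   0   0   0   0   0   0   0   0   0   0   0   0   0   0   0   0
  1   0   0   0   0  12  12  12  12  12  12  12  12  12  12  12  12
  2   0   0   0   0  12  12  12  12  12  12  12  12  21  21  21  21
  3   0   0   0   0  12  12  12  12  12  12  12  12  21  21  21  21
  4   0   0   0   0  12  12  12  12  12  12  12  12  21  21  21  21
  5   0   0   0   0  12  12  12  12  12  12  12  12  21  21  21  21
  6   0   0  10  10  12  12  22  22  22  22  22  22  22  22  31  31

31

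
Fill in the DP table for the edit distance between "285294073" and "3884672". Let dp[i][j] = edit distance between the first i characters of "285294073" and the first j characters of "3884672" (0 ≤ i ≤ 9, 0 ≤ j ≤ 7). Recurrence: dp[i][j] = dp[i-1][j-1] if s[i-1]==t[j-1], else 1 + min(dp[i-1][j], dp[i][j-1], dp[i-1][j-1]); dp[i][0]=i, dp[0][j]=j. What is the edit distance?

6

   ''  3  8  8  4  6  7  2
''  0  1  2  3  4  5  6  7
 2  1  1  2  3  4  5  6  6
 8  2  2  1  2  3  4  5  6
 5  3  3  2  2  3  4  5  6
 2  4  4  3  3  3  4  5  5
 9  5  5  4  4  4  4  5  6
 4  6  6  5  5  4  5  5  6
 0  7  7  6  6  5  5  6  6
 7  8  8  7  7  6  6  5  6
 3  9  8  8  8  7  7  6  6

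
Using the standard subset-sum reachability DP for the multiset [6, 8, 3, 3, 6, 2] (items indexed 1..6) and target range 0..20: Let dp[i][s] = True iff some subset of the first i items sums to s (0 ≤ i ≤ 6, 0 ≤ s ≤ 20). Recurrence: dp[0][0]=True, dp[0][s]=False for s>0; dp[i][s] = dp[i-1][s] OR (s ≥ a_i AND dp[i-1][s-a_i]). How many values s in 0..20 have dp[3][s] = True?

8

i\s   0   1   2   3   4   5   6   7   8   9  10  11  12  13  14  15  16  17  18  19  20
  0   T   F   F   F   F   F   F   F   F   F   F   F   F   F   F   F   F   F   F   F   F
  1   T   F   F   F   F   F   T   F   F   F   F   F   F   F   F   F   F   F   F   F   F
  2   T   F   F   F   F   F   T   F   T   F   F   F   F   F   T   F   F   F   F   F   F
  3   T   F   F   T   F   F   T   F   T   T   F   T   F   F   T   F   F   T   F   F   F
  4   T   F   F   T   F   F   T   F   T   T   F   T   T   F   T   F   F   T   F   F   T
  5   T   F   F   T   F   F   T   F   T   T   F   T   T   F   T   T   F   T   T   F   T
  6   T   F   T   T   F   T   T   F   T   T   T   T   T   T   T   T   T   T   T   T   T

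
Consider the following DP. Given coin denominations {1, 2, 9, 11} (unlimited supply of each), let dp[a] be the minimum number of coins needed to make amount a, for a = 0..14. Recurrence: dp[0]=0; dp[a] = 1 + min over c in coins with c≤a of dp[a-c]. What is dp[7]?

 a  0  1  2  3  4  5  6  7  8  9 10 11 12 13 14
dp  0  1  1  2  2  3  3  4  4  1  2  1  2  2  3

4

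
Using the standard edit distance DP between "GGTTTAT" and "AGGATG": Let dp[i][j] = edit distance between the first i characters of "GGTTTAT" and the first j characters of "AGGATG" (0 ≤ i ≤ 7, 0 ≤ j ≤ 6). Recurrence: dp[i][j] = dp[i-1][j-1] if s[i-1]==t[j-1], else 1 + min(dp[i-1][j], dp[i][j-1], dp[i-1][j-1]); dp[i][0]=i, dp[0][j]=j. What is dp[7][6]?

   ''  A  G  G  A  T  G
''  0  1  2  3  4  5  6
 G  1  1  1  2  3  4  5
 G  2  2  1  1  2  3  4
 T  3  3  2  2  2  2  3
 T  4  4  3  3  3  2  3
 T  5  5  4  4  4  3  3
 A  6  5  5  5  4  4  4
 T  7  6  6  6  5  4  5

5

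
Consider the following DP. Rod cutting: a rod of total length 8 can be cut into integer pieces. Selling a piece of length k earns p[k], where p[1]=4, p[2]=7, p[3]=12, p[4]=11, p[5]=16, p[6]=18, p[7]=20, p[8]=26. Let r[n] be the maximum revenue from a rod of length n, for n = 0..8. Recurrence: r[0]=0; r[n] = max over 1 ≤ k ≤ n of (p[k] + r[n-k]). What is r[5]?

20

   n    0    1    2    3    4    5    6    7    8
r[n]    0    4    8   12   16   20   24   28   32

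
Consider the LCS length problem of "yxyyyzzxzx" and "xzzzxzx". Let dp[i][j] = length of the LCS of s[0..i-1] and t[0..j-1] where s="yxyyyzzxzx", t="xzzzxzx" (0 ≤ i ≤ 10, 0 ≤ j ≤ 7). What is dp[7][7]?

3

   ''  x  z  z  z  x  z  x
''  0  0  0  0  0  0  0  0
 y  0  0  0  0  0  0  0  0
 x  0  1  1  1  1  1  1  1
 y  0  1  1  1  1  1  1  1
 y  0  1  1  1  1  1  1  1
 y  0  1  1  1  1  1  1  1
 z  0  1  2  2  2  2  2  2
 z  0  1  2  3  3  3  3  3
 x  0  1  2  3  3  4  4  4
 z  0  1  2  3  4  4  5  5
 x  0  1  2  3  4  5  5  6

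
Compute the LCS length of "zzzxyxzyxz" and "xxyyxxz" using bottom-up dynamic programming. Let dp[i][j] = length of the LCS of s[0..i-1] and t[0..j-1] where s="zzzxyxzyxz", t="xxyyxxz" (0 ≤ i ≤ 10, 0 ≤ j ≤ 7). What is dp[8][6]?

3

   ''  x  x  y  y  x  x  z
''  0  0  0  0  0  0  0  0
 z  0  0  0  0  0  0  0  1
 z  0  0  0  0  0  0  0  1
 z  0  0  0  0  0  0  0  1
 x  0  1  1  1  1  1  1  1
 y  0  1  1  2  2  2  2  2
 x  0  1  2  2  2  3  3  3
 z  0  1  2  2  2  3  3  4
 y  0  1  2  3  3  3  3  4
 x  0  1  2  3  3  4  4  4
 z  0  1  2  3  3  4  4  5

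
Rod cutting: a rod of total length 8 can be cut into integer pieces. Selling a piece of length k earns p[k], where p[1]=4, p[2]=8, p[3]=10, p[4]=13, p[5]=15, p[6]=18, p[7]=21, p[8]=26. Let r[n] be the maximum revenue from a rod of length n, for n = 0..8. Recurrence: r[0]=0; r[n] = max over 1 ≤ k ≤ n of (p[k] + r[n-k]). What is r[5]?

   n    0    1    2    3    4    5    6    7    8
r[n]    0    4    8   12   16   20   24   28   32

20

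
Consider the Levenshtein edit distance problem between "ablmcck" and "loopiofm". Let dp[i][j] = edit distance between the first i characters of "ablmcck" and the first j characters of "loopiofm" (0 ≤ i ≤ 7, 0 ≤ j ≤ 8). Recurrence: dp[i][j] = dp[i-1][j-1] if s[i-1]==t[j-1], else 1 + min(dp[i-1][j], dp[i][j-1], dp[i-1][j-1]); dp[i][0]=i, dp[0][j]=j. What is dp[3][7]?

7

   ''  l  o  o  p  i  o  f  m
''  0  1  2  3  4  5  6  7  8
 a  1  1  2  3  4  5  6  7  8
 b  2  2  2  3  4  5  6  7  8
 l  3  2  3  3  4  5  6  7  8
 m  4  3  3  4  4  5  6  7  7
 c  5  4  4  4  5  5  6  7  8
 c  6  5  5  5  5  6  6  7  8
 k  7  6  6  6  6  6  7  7  8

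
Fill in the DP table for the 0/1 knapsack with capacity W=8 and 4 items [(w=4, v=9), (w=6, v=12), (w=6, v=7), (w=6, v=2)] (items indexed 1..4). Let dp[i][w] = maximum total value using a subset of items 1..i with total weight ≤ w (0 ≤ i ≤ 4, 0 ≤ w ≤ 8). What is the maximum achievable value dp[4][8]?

i\w   0   1   2   3   4   5   6   7   8
  0   0   0   0   0   0   0   0   0   0
  1   0   0   0   0   9   9   9   9   9
  2   0   0   0   0   9   9  12  12  12
  3   0   0   0   0   9   9  12  12  12
  4   0   0   0   0   9   9  12  12  12

12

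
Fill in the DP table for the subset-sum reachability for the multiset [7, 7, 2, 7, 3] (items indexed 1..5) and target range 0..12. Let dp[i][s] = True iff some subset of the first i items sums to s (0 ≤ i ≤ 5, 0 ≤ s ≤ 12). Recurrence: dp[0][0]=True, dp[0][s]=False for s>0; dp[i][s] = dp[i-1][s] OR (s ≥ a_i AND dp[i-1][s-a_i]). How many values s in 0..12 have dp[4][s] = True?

i\s   0   1   2   3   4   5   6   7   8   9  10  11  12
  0   T   F   F   F   F   F   F   F   F   F   F   F   F
  1   T   F   F   F   F   F   F   T   F   F   F   F   F
  2   T   F   F   F   F   F   F   T   F   F   F   F   F
  3   T   F   T   F   F   F   F   T   F   T   F   F   F
  4   T   F   T   F   F   F   F   T   F   T   F   F   F
  5   T   F   T   T   F   T   F   T   F   T   T   F   T

4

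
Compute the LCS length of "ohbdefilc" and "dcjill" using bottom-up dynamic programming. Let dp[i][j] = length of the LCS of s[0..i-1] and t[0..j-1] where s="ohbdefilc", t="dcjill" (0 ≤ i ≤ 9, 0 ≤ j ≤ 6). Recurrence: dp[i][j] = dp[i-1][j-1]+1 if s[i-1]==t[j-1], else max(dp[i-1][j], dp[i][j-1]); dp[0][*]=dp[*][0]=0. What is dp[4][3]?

   ''  d  c  j  i  l  l
''  0  0  0  0  0  0  0
 o  0  0  0  0  0  0  0
 h  0  0  0  0  0  0  0
 b  0  0  0  0  0  0  0
 d  0  1  1  1  1  1  1
 e  0  1  1  1  1  1  1
 f  0  1  1  1  1  1  1
 i  0  1  1  1  2  2  2
 l  0  1  1  1  2  3  3
 c  0  1  2  2  2  3  3

1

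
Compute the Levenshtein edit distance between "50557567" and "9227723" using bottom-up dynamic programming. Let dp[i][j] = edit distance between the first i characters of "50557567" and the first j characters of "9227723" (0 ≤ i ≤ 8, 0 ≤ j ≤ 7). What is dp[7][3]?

7

   ''  9  2  2  7  7  2  3
''  0  1  2  3  4  5  6  7
 5  1  1  2  3  4  5  6  7
 0  2  2  2  3  4  5  6  7
 5  3  3  3  3  4  5  6  7
 5  4  4  4  4  4  5  6  7
 7  5  5  5  5  4  4  5  6
 5  6  6  6  6  5  5  5  6
 6  7  7  7  7  6  6  6  6
 7  8  8  8  8  7  6  7  7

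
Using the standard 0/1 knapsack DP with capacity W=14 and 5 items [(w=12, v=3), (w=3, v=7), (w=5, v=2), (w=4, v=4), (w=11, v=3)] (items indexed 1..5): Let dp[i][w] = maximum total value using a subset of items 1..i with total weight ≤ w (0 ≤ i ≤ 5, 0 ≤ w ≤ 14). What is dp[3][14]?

i\w   0   1   2   3   4   5   6   7   8   9  10  11  12  13  14
  0   0   0   0   0   0   0   0   0   0   0   0   0   0   0   0
  1   0   0   0   0   0   0   0   0   0   0   0   0   3   3   3
  2   0   0   0   7   7   7   7   7   7   7   7   7   7   7   7
  3   0   0   0   7   7   7   7   7   9   9   9   9   9   9   9
  4   0   0   0   7   7   7   7  11  11  11  11  11  13  13  13
  5   0   0   0   7   7   7   7  11  11  11  11  11  13  13  13

9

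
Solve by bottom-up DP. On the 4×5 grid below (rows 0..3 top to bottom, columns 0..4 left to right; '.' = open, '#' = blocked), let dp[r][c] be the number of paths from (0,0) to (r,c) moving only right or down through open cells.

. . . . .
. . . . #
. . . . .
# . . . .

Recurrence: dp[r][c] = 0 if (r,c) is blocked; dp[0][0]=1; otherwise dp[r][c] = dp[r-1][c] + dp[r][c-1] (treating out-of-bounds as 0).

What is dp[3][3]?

r\c   0   1   2   3   4
  0   1   1   1   1   1
  1   1   2   3   4   0
  2   1   3   6  10  10
  3   0   3   9  19  29

19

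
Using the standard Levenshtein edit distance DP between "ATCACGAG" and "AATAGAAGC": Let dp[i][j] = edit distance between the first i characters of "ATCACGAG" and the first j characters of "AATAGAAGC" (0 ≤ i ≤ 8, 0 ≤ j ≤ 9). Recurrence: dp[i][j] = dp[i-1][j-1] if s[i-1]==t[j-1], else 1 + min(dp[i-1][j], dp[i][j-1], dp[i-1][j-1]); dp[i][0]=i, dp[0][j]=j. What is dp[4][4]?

2

   ''  A  A  T  A  G  A  A  G  C
''  0  1  2  3  4  5  6  7  8  9
 A  1  0  1  2  3  4  5  6  7  8
 T  2  1  1  1  2  3  4  5  6  7
 C  3  2  2  2  2  3  4  5  6  6
 A  4  3  2  3  2  3  3  4  5  6
 C  5  4  3  3  3  3  4  4  5  5
 G  6  5  4  4  4  3  4  5  4  5
 A  7  6  5  5  4  4  3  4  5  5
 G  8  7  6  6  5  4  4  4  4  5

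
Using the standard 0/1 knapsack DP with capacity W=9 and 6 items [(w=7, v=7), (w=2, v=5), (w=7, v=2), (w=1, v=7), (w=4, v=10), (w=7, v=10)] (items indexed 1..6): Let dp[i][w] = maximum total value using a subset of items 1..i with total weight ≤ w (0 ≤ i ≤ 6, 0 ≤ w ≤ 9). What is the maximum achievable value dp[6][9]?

i\w   0   1   2   3   4   5   6   7   8   9
  0   0   0   0   0   0   0   0   0   0   0
  1   0   0   0   0   0   0   0   7   7   7
  2   0   0   5   5   5   5   5   7   7  12
  3   0   0   5   5   5   5   5   7   7  12
  4   0   7   7  12  12  12  12  12  14  14
  5   0   7   7  12  12  17  17  22  22  22
  6   0   7   7  12  12  17  17  22  22  22

22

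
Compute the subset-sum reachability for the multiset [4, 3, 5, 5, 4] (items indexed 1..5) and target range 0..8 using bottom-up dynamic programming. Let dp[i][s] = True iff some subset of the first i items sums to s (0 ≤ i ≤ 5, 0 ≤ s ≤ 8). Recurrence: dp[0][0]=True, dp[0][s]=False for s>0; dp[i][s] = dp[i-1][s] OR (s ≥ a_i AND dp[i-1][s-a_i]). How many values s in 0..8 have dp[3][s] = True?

6

i\s   0   1   2   3   4   5   6   7   8
  0   T   F   F   F   F   F   F   F   F
  1   T   F   F   F   T   F   F   F   F
  2   T   F   F   T   T   F   F   T   F
  3   T   F   F   T   T   T   F   T   T
  4   T   F   F   T   T   T   F   T   T
  5   T   F   F   T   T   T   F   T   T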